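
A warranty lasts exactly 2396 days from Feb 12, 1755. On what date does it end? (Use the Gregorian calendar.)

September 4, 1761

+365 (one year) → Feb 12, 1756 (2031 left).
+366 (one year; includes Feb 29, 1756) → Feb 12, 1757 (1665 left).
+365 (one year) → Feb 12, 1758 (1300 left).
+365 (one year) → Feb 12, 1759 (935 left).
+365 (one year) → Feb 12, 1760 (570 left).
+366 (one year; includes Feb 29, 1760) → Feb 12, 1761 (204 left).
Feb has 28 days: +17 → Mar 1, 1761 (187 left).
Mar has 31 days: +31 → Apr 1, 1761 (156 left).
Apr has 30 days: +30 → May 1, 1761 (126 left).
May has 31 days: +31 → Jun 1, 1761 (95 left).
Jun has 30 days: +30 → Jul 1, 1761 (65 left).
Jul has 31 days: +31 → Aug 1, 1761 (34 left).
Aug has 31 days: +31 → Sep 1, 1761 (3 left).
+3 → Sep 4, 1761.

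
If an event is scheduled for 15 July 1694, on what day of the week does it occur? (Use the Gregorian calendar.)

Doomsday rule: the anchor day for the 1600s is Tuesday. For year 94: 94÷12 = 7 r 10, and 10÷4 = 2, so 7+10+2 = 19.
Tuesday + 19 ≡ Sunday — that's 1694's doomsday.
In July the doomsday date is Jul 11.
Jul 15 is 4 days after Jul 11; 4 mod 7 = 4, so Sunday + 4 = Thursday.

Thursday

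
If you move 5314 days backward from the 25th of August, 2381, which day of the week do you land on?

First find the weekday of Aug 25, 2381. Doomsday rule: the anchor day for the 2300s is Wednesday. For year 81: 81÷12 = 6 r 9, and 9÷4 = 2, so 6+9+2 = 17.
Wednesday + 17 ≡ Saturday — that's 2381's doomsday.
In August the doomsday date is Aug 8.
Aug 25 is 17 days after Aug 8; 17 mod 7 = 3, so Saturday + 3 = Tuesday.
5314 mod 7 = 1, so 5314 days before a Tuesday is Tuesday − 1 = Monday.

Monday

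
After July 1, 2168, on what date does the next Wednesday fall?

July 6, 2168

Jul 1, 2168 is a Friday.
From Friday to the next Wednesday is 5 days.
Jul 1, 2168 + 5 = Jul 6, 2168.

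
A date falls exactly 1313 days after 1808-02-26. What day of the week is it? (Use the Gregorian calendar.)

Tuesday

First find the weekday of Feb 26, 1808. Doomsday rule: the anchor day for the 1800s is Friday. For year 08: 8÷12 = 0 r 8, and 8÷4 = 2, so 0+8+2 = 10.
Friday + 10 ≡ Monday — that's 1808's doomsday.
In February the doomsday date is Feb 29 (1808 is a leap year (divisible by 4)).
Feb 26 is 3 days before Feb 29; 3 mod 7 = 3, so Monday − 3 = Friday.
1313 mod 7 = 4, so 1313 days after a Friday is Friday + 4 = Tuesday.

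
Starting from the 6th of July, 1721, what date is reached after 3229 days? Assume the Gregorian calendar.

+365 (one year) → Jul 6, 1722 (2864 left).
+365 (one year) → Jul 6, 1723 (2499 left).
+366 (one year; includes Feb 29, 1724) → Jul 6, 1724 (2133 left).
+365 (one year) → Jul 6, 1725 (1768 left).
+365 (one year) → Jul 6, 1726 (1403 left).
+365 (one year) → Jul 6, 1727 (1038 left).
+366 (one year; includes Feb 29, 1728) → Jul 6, 1728 (672 left).
+365 (one year) → Jul 6, 1729 (307 left).
Jul has 31 days: +26 → Aug 1, 1729 (281 left).
Aug has 31 days: +31 → Sep 1, 1729 (250 left).
Sep has 30 days: +30 → Oct 1, 1729 (220 left).
Oct has 31 days: +31 → Nov 1, 1729 (189 left).
Nov has 30 days: +30 → Dec 1, 1729 (159 left).
Dec has 31 days: +31 → Jan 1, 1730 (128 left).
Jan has 31 days: +31 → Feb 1, 1730 (97 left).
Feb has 28 days: +28 → Mar 1, 1730 (69 left).
Mar has 31 days: +31 → Apr 1, 1730 (38 left).
Apr has 30 days: +30 → May 1, 1730 (8 left).
+8 → May 9, 1730.

May 9, 1730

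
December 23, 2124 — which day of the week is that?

Doomsday rule: the anchor day for the 2100s is Sunday. For year 24: 24÷12 = 2 r 0, and 0÷4 = 0, so 2+0+0 = 2.
Sunday + 2 ≡ Tuesday — that's 2124's doomsday.
In December the doomsday date is Dec 12.
Dec 23 is 11 days after Dec 12; 11 mod 7 = 4, so Tuesday + 4 = Saturday.

Saturday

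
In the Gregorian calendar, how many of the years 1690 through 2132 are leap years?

Multiples of 4 in [1690,2132]: 111.
Of those, multiples of 100: 5 (not leap unless ÷400).
Multiples of 400: 1.
Leap years = 111 − 5 + 1 = 107.

107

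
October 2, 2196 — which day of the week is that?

Sunday

Doomsday rule: the anchor day for the 2100s is Sunday. For year 96: 96÷12 = 8 r 0, and 0÷4 = 0, so 8+0+0 = 8.
Sunday + 8 ≡ Monday — that's 2196's doomsday.
In October the doomsday date is Oct 10.
Oct 2 is 8 days before Oct 10; 8 mod 7 = 1, so Monday − 1 = Sunday.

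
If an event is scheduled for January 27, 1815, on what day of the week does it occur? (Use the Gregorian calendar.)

Friday

Doomsday rule: the anchor day for the 1800s is Friday. For year 15: 15÷12 = 1 r 3, and 3÷4 = 0, so 1+3+0 = 4.
Friday + 4 ≡ Tuesday — that's 1815's doomsday.
In January the doomsday date is Jan 3 (1815 is not a leap year).
Jan 27 is 24 days after Jan 3; 24 mod 7 = 3, so Tuesday + 3 = Friday.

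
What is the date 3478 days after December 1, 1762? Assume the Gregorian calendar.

June 9, 1772

+365 (one year) → Dec 1, 1763 (3113 left).
+366 (one year; includes Feb 29, 1764) → Dec 1, 1764 (2747 left).
+365 (one year) → Dec 1, 1765 (2382 left).
+365 (one year) → Dec 1, 1766 (2017 left).
+365 (one year) → Dec 1, 1767 (1652 left).
+366 (one year; includes Feb 29, 1768) → Dec 1, 1768 (1286 left).
+365 (one year) → Dec 1, 1769 (921 left).
+365 (one year) → Dec 1, 1770 (556 left).
+365 (one year) → Dec 1, 1771 (191 left).
Dec has 31 days: +31 → Jan 1, 1772 (160 left).
Jan has 31 days: +31 → Feb 1, 1772 (129 left).
Feb has 29 days: +29 → Mar 1, 1772 (100 left).
Mar has 31 days: +31 → Apr 1, 1772 (69 left).
Apr has 30 days: +30 → May 1, 1772 (39 left).
May has 31 days: +31 → Jun 1, 1772 (8 left).
+8 → Jun 9, 1772.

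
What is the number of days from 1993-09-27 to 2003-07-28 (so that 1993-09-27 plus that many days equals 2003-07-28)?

3591

Sep 27, 1993 → Sep 27, 1994: 365 days.
Sep 27, 1994 → Sep 27, 1995: 365 days.
Sep 27, 1995 → Sep 27, 1996: 366 days (Feb 29, 1996 is in that span).
Sep 27, 1996 → Sep 27, 1997: 365 days.
Sep 27, 1997 → Sep 27, 1998: 365 days.
Sep 27, 1998 → Sep 27, 1999: 365 days.
Sep 27, 1999 → Sep 27, 2000: 366 days (Feb 29, 2000 is in that span).
Sep 27, 2000 → Sep 27, 2001: 365 days.
Sep 27, 2001 → Sep 27, 2002: 365 days.
Sep 27, 2002 → Oct 27, 2002: 30 days (September has 30).
Oct 27, 2002 → Nov 27, 2002: 31 days (October has 31).
Nov 27, 2002 → Dec 27, 2002: 30 days (November has 30).
Dec 27, 2002 → Jan 27, 2003: 31 days (December has 31).
Jan 27, 2003 → Feb 27, 2003: 31 days (January has 31).
Feb 27, 2003 → Mar 27, 2003: 28 days (February has 28).
Mar 27, 2003 → Apr 27, 2003: 31 days (March has 31).
Apr 27, 2003 → May 27, 2003: 30 days (April has 30).
May 27, 2003 → Jun 27, 2003: 31 days (May has 31).
Jun 27, 2003 → Jul 27, 2003: 30 days (June has 30).
Jul 27, 2003 → Jul 28, 2003: 1 days.
Total: 3591 days.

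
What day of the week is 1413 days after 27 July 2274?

Sunday

First find the weekday of Jul 27, 2274. Doomsday rule: the anchor day for the 2200s is Friday. For year 74: 74÷12 = 6 r 2, and 2÷4 = 0, so 6+2+0 = 8.
Friday + 8 ≡ Saturday — that's 2274's doomsday.
In July the doomsday date is Jul 11.
Jul 27 is 16 days after Jul 11; 16 mod 7 = 2, so Saturday + 2 = Monday.
1413 mod 7 = 6, so 1413 days after a Monday is Monday + 6 = Sunday.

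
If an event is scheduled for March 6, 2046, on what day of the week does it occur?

Tuesday

January 1, 2046 is a Monday.
Jan 1, 2046 → Feb 1, 2046: 31 days (January has 31).
Feb 1, 2046 → Mar 1, 2046: 28 days (February has 28).
Mar 1, 2046 → Mar 6, 2046: 5 days.
Total: 64 days.
64 mod 7 = 1, so Monday + 1 = Tuesday.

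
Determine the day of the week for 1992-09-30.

Wednesday

January 1, 1992 is a Wednesday.
Jan 1, 1992 → Feb 1, 1992: 31 days (January has 31).
Feb 1, 1992 → Mar 1, 1992: 29 days (February has 29).
Mar 1, 1992 → Apr 1, 1992: 31 days (March has 31).
Apr 1, 1992 → May 1, 1992: 30 days (April has 30).
May 1, 1992 → Jun 1, 1992: 31 days (May has 31).
Jun 1, 1992 → Jul 1, 1992: 30 days (June has 30).
Jul 1, 1992 → Aug 1, 1992: 31 days (July has 31).
Aug 1, 1992 → Sep 1, 1992: 31 days (August has 31).
Sep 1, 1992 → Sep 30, 1992: 29 days.
Total: 273 days.
273 mod 7 = 0, so Wednesday + 0 = Wednesday.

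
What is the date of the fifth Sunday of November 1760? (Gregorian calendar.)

November 1, 1760 is a Saturday.
The first Sunday is therefore November 2 (1 days later).
The fifth Sunday is 2 + 4×7 = November 30.

November 30, 1760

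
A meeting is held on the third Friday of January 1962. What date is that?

January 1, 1962 is a Monday.
The first Friday is therefore January 5 (4 days later).
The third Friday is 5 + 2×7 = January 19.

January 19, 1962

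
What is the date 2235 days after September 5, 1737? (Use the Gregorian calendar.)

+365 (one year) → Sep 5, 1738 (1870 left).
+365 (one year) → Sep 5, 1739 (1505 left).
+366 (one year; includes Feb 29, 1740) → Sep 5, 1740 (1139 left).
+365 (one year) → Sep 5, 1741 (774 left).
+365 (one year) → Sep 5, 1742 (409 left).
+365 (one year) → Sep 5, 1743 (44 left).
Sep has 30 days: +26 → Oct 1, 1743 (18 left).
+18 → Oct 19, 1743.

October 19, 1743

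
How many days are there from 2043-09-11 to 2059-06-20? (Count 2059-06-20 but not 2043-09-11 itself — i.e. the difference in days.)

Sep 11, 2043 → Sep 11, 2044: 366 days (Feb 29, 2044 is in that span).
Sep 11, 2044 → Sep 11, 2045: 365 days.
Sep 11, 2045 → Sep 11, 2046: 365 days.
Sep 11, 2046 → Sep 11, 2047: 365 days.
Sep 11, 2047 → Sep 11, 2048: 366 days (Feb 29, 2048 is in that span).
Sep 11, 2048 → Sep 11, 2049: 365 days.
Sep 11, 2049 → Sep 11, 2050: 365 days.
Sep 11, 2050 → Sep 11, 2051: 365 days.
Sep 11, 2051 → Sep 11, 2052: 366 days (Feb 29, 2052 is in that span).
Sep 11, 2052 → Sep 11, 2053: 365 days.
Sep 11, 2053 → Sep 11, 2054: 365 days.
Sep 11, 2054 → Sep 11, 2055: 365 days.
Sep 11, 2055 → Sep 11, 2056: 366 days (Feb 29, 2056 is in that span).
Sep 11, 2056 → Sep 11, 2057: 365 days.
Sep 11, 2057 → Sep 11, 2058: 365 days.
Sep 11, 2058 → Oct 11, 2058: 30 days (September has 30).
Oct 11, 2058 → Nov 11, 2058: 31 days (October has 31).
Nov 11, 2058 → Dec 11, 2058: 30 days (November has 30).
Dec 11, 2058 → Jan 11, 2059: 31 days (December has 31).
Jan 11, 2059 → Feb 11, 2059: 31 days (January has 31).
Feb 11, 2059 → Mar 11, 2059: 28 days (February has 28).
Mar 11, 2059 → Apr 11, 2059: 31 days (March has 31).
Apr 11, 2059 → May 11, 2059: 30 days (April has 30).
May 11, 2059 → Jun 11, 2059: 31 days (May has 31).
Jun 11, 2059 → Jun 20, 2059: 9 days.
Total: 5761 days.

5761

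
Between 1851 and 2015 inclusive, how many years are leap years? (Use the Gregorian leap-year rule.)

40

Multiples of 4 in [1851,2015]: 41.
Of those, multiples of 100: 2 (not leap unless ÷400).
Multiples of 400: 1.
Leap years = 41 − 2 + 1 = 40.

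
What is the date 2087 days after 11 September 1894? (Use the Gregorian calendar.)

May 30, 1900

+365 (one year) → Sep 11, 1895 (1722 left).
+366 (one year; includes Feb 29, 1896) → Sep 11, 1896 (1356 left).
+365 (one year) → Sep 11, 1897 (991 left).
+365 (one year) → Sep 11, 1898 (626 left).
+365 (one year) → Sep 11, 1899 (261 left).
Sep has 30 days: +20 → Oct 1, 1899 (241 left).
Oct has 31 days: +31 → Nov 1, 1899 (210 left).
Nov has 30 days: +30 → Dec 1, 1899 (180 left).
Dec has 31 days: +31 → Jan 1, 1900 (149 left).
Jan has 31 days: +31 → Feb 1, 1900 (118 left).
Feb has 28 days: +28 → Mar 1, 1900 (90 left).
Mar has 31 days: +31 → Apr 1, 1900 (59 left).
Apr has 30 days: +30 → May 1, 1900 (29 left).
+29 → May 30, 1900.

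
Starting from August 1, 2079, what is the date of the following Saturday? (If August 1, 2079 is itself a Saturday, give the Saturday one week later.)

August 5, 2079

Aug 1, 2079 is a Tuesday.
From Tuesday to the next Saturday is 4 days.
Aug 1, 2079 + 4 = Aug 5, 2079.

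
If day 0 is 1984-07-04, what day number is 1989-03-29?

1729

Jul 4, 1984 → Jul 4, 1985: 365 days.
Jul 4, 1985 → Jul 4, 1986: 365 days.
Jul 4, 1986 → Jul 4, 1987: 365 days.
Jul 4, 1987 → Jul 4, 1988: 366 days (Feb 29, 1988 is in that span).
Jul 4, 1988 → Aug 4, 1988: 31 days (July has 31).
Aug 4, 1988 → Sep 4, 1988: 31 days (August has 31).
Sep 4, 1988 → Oct 4, 1988: 30 days (September has 30).
Oct 4, 1988 → Nov 4, 1988: 31 days (October has 31).
Nov 4, 1988 → Dec 4, 1988: 30 days (November has 30).
Dec 4, 1988 → Jan 4, 1989: 31 days (December has 31).
Jan 4, 1989 → Feb 4, 1989: 31 days (January has 31).
Feb 4, 1989 → Mar 4, 1989: 28 days (February has 28).
Mar 4, 1989 → Mar 29, 1989: 25 days.
Total: 1729 days.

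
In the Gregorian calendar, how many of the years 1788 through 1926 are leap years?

33

Multiples of 4 in [1788,1926]: 35.
Of those, multiples of 100: 2 (not leap unless ÷400).
Multiples of 400: 0.
Leap years = 35 − 2 + 0 = 33.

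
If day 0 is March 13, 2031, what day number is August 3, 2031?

Mar 13, 2031 → Apr 13, 2031: 31 days (March has 31).
Apr 13, 2031 → May 13, 2031: 30 days (April has 30).
May 13, 2031 → Jun 13, 2031: 31 days (May has 31).
Jun 13, 2031 → Jul 13, 2031: 30 days (June has 30).
Jul 13, 2031 → Aug 3, 2031: 21 days.
Total: 143 days.

143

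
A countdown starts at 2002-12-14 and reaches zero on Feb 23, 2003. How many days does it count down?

Dec 14, 2002 → Jan 14, 2003: 31 days (December has 31).
Jan 14, 2003 → Feb 14, 2003: 31 days (January has 31).
Feb 14, 2003 → Feb 23, 2003: 9 days.
Total: 71 days.

71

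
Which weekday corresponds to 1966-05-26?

Thursday

January 1, 1966 is a Saturday.
Jan 1, 1966 → Feb 1, 1966: 31 days (January has 31).
Feb 1, 1966 → Mar 1, 1966: 28 days (February has 28).
Mar 1, 1966 → Apr 1, 1966: 31 days (March has 31).
Apr 1, 1966 → May 1, 1966: 30 days (April has 30).
May 1, 1966 → May 26, 1966: 25 days.
Total: 145 days.
145 mod 7 = 5, so Saturday + 5 = Thursday.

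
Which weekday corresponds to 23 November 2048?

Monday

January 1, 2048 is a Wednesday.
Jan 1, 2048 → Feb 1, 2048: 31 days (January has 31).
Feb 1, 2048 → Mar 1, 2048: 29 days (February has 29).
Mar 1, 2048 → Apr 1, 2048: 31 days (March has 31).
Apr 1, 2048 → May 1, 2048: 30 days (April has 30).
May 1, 2048 → Jun 1, 2048: 31 days (May has 31).
Jun 1, 2048 → Jul 1, 2048: 30 days (June has 30).
Jul 1, 2048 → Aug 1, 2048: 31 days (July has 31).
Aug 1, 2048 → Sep 1, 2048: 31 days (August has 31).
Sep 1, 2048 → Oct 1, 2048: 30 days (September has 30).
Oct 1, 2048 → Nov 1, 2048: 31 days (October has 31).
Nov 1, 2048 → Nov 23, 2048: 22 days.
Total: 327 days.
327 mod 7 = 5, so Wednesday + 5 = Monday.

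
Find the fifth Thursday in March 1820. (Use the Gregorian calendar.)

March 1, 1820 is a Wednesday.
The first Thursday is therefore March 2 (1 days later).
The fifth Thursday is 2 + 4×7 = March 30.

March 30, 1820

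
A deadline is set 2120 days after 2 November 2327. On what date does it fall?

+366 (one year; includes Feb 29, 2328) → Nov 2, 2328 (1754 left).
+365 (one year) → Nov 2, 2329 (1389 left).
+365 (one year) → Nov 2, 2330 (1024 left).
+365 (one year) → Nov 2, 2331 (659 left).
+366 (one year; includes Feb 29, 2332) → Nov 2, 2332 (293 left).
Nov has 30 days: +29 → Dec 1, 2332 (264 left).
Dec has 31 days: +31 → Jan 1, 2333 (233 left).
Jan has 31 days: +31 → Feb 1, 2333 (202 left).
Feb has 28 days: +28 → Mar 1, 2333 (174 left).
Mar has 31 days: +31 → Apr 1, 2333 (143 left).
Apr has 30 days: +30 → May 1, 2333 (113 left).
May has 31 days: +31 → Jun 1, 2333 (82 left).
Jun has 30 days: +30 → Jul 1, 2333 (52 left).
Jul has 31 days: +31 → Aug 1, 2333 (21 left).
+21 → Aug 22, 2333.

August 22, 2333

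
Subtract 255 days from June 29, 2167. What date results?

−29 → May 31, 2167 (end of May, 31 days; 226 left).
−31 → Apr 30, 2167 (end of Apr, 30 days; 195 left).
−30 → Mar 31, 2167 (end of Mar, 31 days; 165 left).
−31 → Feb 28, 2167 (end of Feb, 28 days; 134 left).
−28 → Jan 31, 2167 (end of Jan, 31 days; 106 left).
−31 → Dec 31, 2166 (end of Dec, 31 days; 75 left).
−31 → Nov 30, 2166 (end of Nov, 30 days; 44 left).
−30 → Oct 31, 2166 (end of Oct, 31 days; 14 left).
−14 → Oct 17, 2166.

October 17, 2166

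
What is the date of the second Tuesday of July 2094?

July 1, 2094 is a Thursday.
The first Tuesday is therefore July 6 (5 days later).
The second Tuesday is 6 + 1×7 = July 13.

July 13, 2094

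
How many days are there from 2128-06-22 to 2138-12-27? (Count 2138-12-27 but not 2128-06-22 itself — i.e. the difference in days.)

Jun 22, 2128 → Jun 22, 2129: 365 days.
Jun 22, 2129 → Jun 22, 2130: 365 days.
Jun 22, 2130 → Jun 22, 2131: 365 days.
Jun 22, 2131 → Jun 22, 2132: 366 days (Feb 29, 2132 is in that span).
Jun 22, 2132 → Jun 22, 2133: 365 days.
Jun 22, 2133 → Jun 22, 2134: 365 days.
Jun 22, 2134 → Jun 22, 2135: 365 days.
Jun 22, 2135 → Jun 22, 2136: 366 days (Feb 29, 2136 is in that span).
Jun 22, 2136 → Jun 22, 2137: 365 days.
Jun 22, 2137 → Jun 22, 2138: 365 days.
Jun 22, 2138 → Jul 22, 2138: 30 days (June has 30).
Jul 22, 2138 → Aug 22, 2138: 31 days (July has 31).
Aug 22, 2138 → Sep 22, 2138: 31 days (August has 31).
Sep 22, 2138 → Oct 22, 2138: 30 days (September has 30).
Oct 22, 2138 → Nov 22, 2138: 31 days (October has 31).
Nov 22, 2138 → Dec 22, 2138: 30 days (November has 30).
Dec 22, 2138 → Dec 27, 2138: 5 days.
Total: 3840 days.

3840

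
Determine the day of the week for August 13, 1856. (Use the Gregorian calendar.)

Wednesday

Doomsday rule: the anchor day for the 1800s is Friday. For year 56: 56÷12 = 4 r 8, and 8÷4 = 2, so 4+8+2 = 14.
Friday + 14 ≡ Friday — that's 1856's doomsday.
In August the doomsday date is Aug 8.
Aug 13 is 5 days after Aug 8; 5 mod 7 = 5, so Friday + 5 = Wednesday.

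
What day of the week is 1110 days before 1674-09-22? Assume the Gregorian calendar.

Tuesday

First find the weekday of Sep 22, 1674. Doomsday rule: the anchor day for the 1600s is Tuesday. For year 74: 74÷12 = 6 r 2, and 2÷4 = 0, so 6+2+0 = 8.
Tuesday + 8 ≡ Wednesday — that's 1674's doomsday.
In September the doomsday date is Sep 5.
Sep 22 is 17 days after Sep 5; 17 mod 7 = 3, so Wednesday + 3 = Saturday.
1110 mod 7 = 4, so 1110 days before a Saturday is Saturday − 4 = Tuesday.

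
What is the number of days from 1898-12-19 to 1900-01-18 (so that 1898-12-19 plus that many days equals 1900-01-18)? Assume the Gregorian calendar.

Dec 19, 1898 → Jan 19, 1899: 31 days (December has 31).
Jan 19, 1899 → Feb 19, 1899: 31 days (January has 31).
Feb 19, 1899 → Mar 19, 1899: 28 days (February has 28).
Mar 19, 1899 → Apr 19, 1899: 31 days (March has 31).
Apr 19, 1899 → May 19, 1899: 30 days (April has 30).
May 19, 1899 → Jun 19, 1899: 31 days (May has 31).
Jun 19, 1899 → Jul 19, 1899: 30 days (June has 30).
Jul 19, 1899 → Aug 19, 1899: 31 days (July has 31).
Aug 19, 1899 → Sep 19, 1899: 31 days (August has 31).
Sep 19, 1899 → Oct 19, 1899: 30 days (September has 30).
Oct 19, 1899 → Nov 19, 1899: 31 days (October has 31).
Nov 19, 1899 → Dec 19, 1899: 30 days (November has 30).
Dec 19, 1899 → Jan 18, 1900: 30 days.
Total: 395 days.

395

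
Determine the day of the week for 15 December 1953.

Tuesday

Doomsday rule: the anchor day for the 1900s is Wednesday. For year 53: 53÷12 = 4 r 5, and 5÷4 = 1, so 4+5+1 = 10.
Wednesday + 10 ≡ Saturday — that's 1953's doomsday.
In December the doomsday date is Dec 12.
Dec 15 is 3 days after Dec 12; 3 mod 7 = 3, so Saturday + 3 = Tuesday.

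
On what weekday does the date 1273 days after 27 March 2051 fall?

Sunday

Mar 27, 2051 is a Monday.
1273 mod 7 = 6, so 1273 days after a Monday is Monday + 6 = Sunday.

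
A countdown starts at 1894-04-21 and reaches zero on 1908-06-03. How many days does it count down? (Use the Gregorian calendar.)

Apr 21, 1894 → Apr 21, 1895: 365 days.
Apr 21, 1895 → Apr 21, 1896: 366 days (Feb 29, 1896 is in that span).
Apr 21, 1896 → Apr 21, 1897: 365 days.
Apr 21, 1897 → Apr 21, 1898: 365 days.
Apr 21, 1898 → Apr 21, 1899: 365 days.
Apr 21, 1899 → Apr 21, 1900: 365 days.
Apr 21, 1900 → Apr 21, 1901: 365 days.
Apr 21, 1901 → Apr 21, 1902: 365 days.
Apr 21, 1902 → Apr 21, 1903: 365 days.
Apr 21, 1903 → Apr 21, 1904: 366 days (Feb 29, 1904 is in that span).
Apr 21, 1904 → Apr 21, 1905: 365 days.
Apr 21, 1905 → Apr 21, 1906: 365 days.
Apr 21, 1906 → Apr 21, 1907: 365 days.
Apr 21, 1907 → Apr 21, 1908: 366 days (Feb 29, 1908 is in that span).
Apr 21, 1908 → May 21, 1908: 30 days (April has 30).
May 21, 1908 → Jun 3, 1908: 13 days.
Total: 5156 days.

5156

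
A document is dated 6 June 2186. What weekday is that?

January 1, 2186 is a Sunday.
Jan 1, 2186 → Feb 1, 2186: 31 days (January has 31).
Feb 1, 2186 → Mar 1, 2186: 28 days (February has 28).
Mar 1, 2186 → Apr 1, 2186: 31 days (March has 31).
Apr 1, 2186 → May 1, 2186: 30 days (April has 30).
May 1, 2186 → Jun 1, 2186: 31 days (May has 31).
Jun 1, 2186 → Jun 6, 2186: 5 days.
Total: 156 days.
156 mod 7 = 2, so Sunday + 2 = Tuesday.

Tuesday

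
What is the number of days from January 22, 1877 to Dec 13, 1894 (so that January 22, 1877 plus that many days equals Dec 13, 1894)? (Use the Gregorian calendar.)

Jan 22, 1877 → Jan 22, 1878: 365 days.
Jan 22, 1878 → Jan 22, 1879: 365 days.
Jan 22, 1879 → Jan 22, 1880: 365 days.
Jan 22, 1880 → Jan 22, 1881: 366 days (Feb 29, 1880 is in that span).
Jan 22, 1881 → Jan 22, 1882: 365 days.
Jan 22, 1882 → Jan 22, 1883: 365 days.
Jan 22, 1883 → Jan 22, 1884: 365 days.
Jan 22, 1884 → Jan 22, 1885: 366 days (Feb 29, 1884 is in that span).
Jan 22, 1885 → Jan 22, 1886: 365 days.
Jan 22, 1886 → Jan 22, 1887: 365 days.
Jan 22, 1887 → Jan 22, 1888: 365 days.
Jan 22, 1888 → Jan 22, 1889: 366 days (Feb 29, 1888 is in that span).
Jan 22, 1889 → Jan 22, 1890: 365 days.
Jan 22, 1890 → Jan 22, 1891: 365 days.
Jan 22, 1891 → Jan 22, 1892: 365 days.
Jan 22, 1892 → Jan 22, 1893: 366 days (Feb 29, 1892 is in that span).
Jan 22, 1893 → Jan 22, 1894: 365 days.
Jan 22, 1894 → Feb 22, 1894: 31 days (January has 31).
Feb 22, 1894 → Mar 22, 1894: 28 days (February has 28).
Mar 22, 1894 → Apr 22, 1894: 31 days (March has 31).
Apr 22, 1894 → May 22, 1894: 30 days (April has 30).
May 22, 1894 → Jun 22, 1894: 31 days (May has 31).
Jun 22, 1894 → Jul 22, 1894: 30 days (June has 30).
Jul 22, 1894 → Aug 22, 1894: 31 days (July has 31).
Aug 22, 1894 → Sep 22, 1894: 31 days (August has 31).
Sep 22, 1894 → Oct 22, 1894: 30 days (September has 30).
Oct 22, 1894 → Nov 22, 1894: 31 days (October has 31).
Nov 22, 1894 → Dec 13, 1894: 21 days.
Total: 6534 days.

6534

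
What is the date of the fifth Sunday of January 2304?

January 31, 2304

January 1, 2304 is a Friday.
The first Sunday is therefore January 3 (2 days later).
The fifth Sunday is 3 + 4×7 = January 31.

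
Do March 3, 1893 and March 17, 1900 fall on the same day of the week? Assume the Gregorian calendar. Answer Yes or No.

From Mar 3, 1893 to Mar 17, 1900 is 2570 days.
2570 mod 7 = 1, so they are different weekdays.
(Mar 3, 1893 is a Friday; Mar 17, 1900 is a Saturday.)

No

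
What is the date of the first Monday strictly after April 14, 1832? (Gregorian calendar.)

April 16, 1832

Apr 14, 1832 is a Saturday.
From Saturday to the next Monday is 2 days.
Apr 14, 1832 + 2 = Apr 16, 1832.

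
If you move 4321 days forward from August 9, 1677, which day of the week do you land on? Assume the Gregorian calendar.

Aug 9, 1677 is a Monday.
4321 mod 7 = 2, so 4321 days after a Monday is Monday + 2 = Wednesday.

Wednesday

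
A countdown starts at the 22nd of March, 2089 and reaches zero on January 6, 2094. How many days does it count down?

Mar 22, 2089 → Mar 22, 2090: 365 days.
Mar 22, 2090 → Mar 22, 2091: 365 days.
Mar 22, 2091 → Mar 22, 2092: 366 days (Feb 29, 2092 is in that span).
Mar 22, 2092 → Mar 22, 2093: 365 days.
Mar 22, 2093 → Apr 22, 2093: 31 days (March has 31).
Apr 22, 2093 → May 22, 2093: 30 days (April has 30).
May 22, 2093 → Jun 22, 2093: 31 days (May has 31).
Jun 22, 2093 → Jul 22, 2093: 30 days (June has 30).
Jul 22, 2093 → Aug 22, 2093: 31 days (July has 31).
Aug 22, 2093 → Sep 22, 2093: 31 days (August has 31).
Sep 22, 2093 → Oct 22, 2093: 30 days (September has 30).
Oct 22, 2093 → Nov 22, 2093: 31 days (October has 31).
Nov 22, 2093 → Dec 22, 2093: 30 days (November has 30).
Dec 22, 2093 → Jan 6, 2094: 15 days.
Total: 1751 days.

1751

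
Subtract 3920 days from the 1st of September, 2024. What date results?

−366 (one year; includes Feb 29, 2024) → Sep 1, 2023 (3554 left).
−365 (one year) → Sep 1, 2022 (3189 left).
−365 (one year) → Sep 1, 2021 (2824 left).
−365 (one year) → Sep 1, 2020 (2459 left).
−366 (one year; includes Feb 29, 2020) → Sep 1, 2019 (2093 left).
−365 (one year) → Sep 1, 2018 (1728 left).
−365 (one year) → Sep 1, 2017 (1363 left).
−365 (one year) → Sep 1, 2016 (998 left).
−366 (one year; includes Feb 29, 2016) → Sep 1, 2015 (632 left).
−365 (one year) → Sep 1, 2014 (267 left).
−1 → Aug 31, 2014 (end of Aug, 31 days; 266 left).
−31 → Jul 31, 2014 (end of Jul, 31 days; 235 left).
−31 → Jun 30, 2014 (end of Jun, 30 days; 204 left).
−30 → May 31, 2014 (end of May, 31 days; 174 left).
−31 → Apr 30, 2014 (end of Apr, 30 days; 143 left).
−30 → Mar 31, 2014 (end of Mar, 31 days; 113 left).
−31 → Feb 28, 2014 (end of Feb, 28 days; 82 left).
−28 → Jan 31, 2014 (end of Jan, 31 days; 54 left).
−31 → Dec 31, 2013 (end of Dec, 31 days; 23 left).
−23 → Dec 8, 2013.

December 8, 2013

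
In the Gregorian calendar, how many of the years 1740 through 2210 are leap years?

114

Multiples of 4 in [1740,2210]: 118.
Of those, multiples of 100: 5 (not leap unless ÷400).
Multiples of 400: 1.
Leap years = 118 − 5 + 1 = 114.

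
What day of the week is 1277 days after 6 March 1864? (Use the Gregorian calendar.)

Wednesday

Mar 6, 1864 is a Sunday.
1277 mod 7 = 3, so 1277 days after a Sunday is Sunday + 3 = Wednesday.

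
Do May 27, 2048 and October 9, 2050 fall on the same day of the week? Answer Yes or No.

From May 27, 2048 to Oct 9, 2050 is 865 days.
865 mod 7 = 4, so they are different weekdays.
(May 27, 2048 is a Wednesday; Oct 9, 2050 is a Sunday.)

No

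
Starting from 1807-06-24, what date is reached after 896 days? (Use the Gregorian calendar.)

+366 (one year; includes Feb 29, 1808) → Jun 24, 1808 (530 left).
+365 (one year) → Jun 24, 1809 (165 left).
Jun has 30 days: +7 → Jul 1, 1809 (158 left).
Jul has 31 days: +31 → Aug 1, 1809 (127 left).
Aug has 31 days: +31 → Sep 1, 1809 (96 left).
Sep has 30 days: +30 → Oct 1, 1809 (66 left).
Oct has 31 days: +31 → Nov 1, 1809 (35 left).
Nov has 30 days: +30 → Dec 1, 1809 (5 left).
+5 → Dec 6, 1809.

December 6, 1809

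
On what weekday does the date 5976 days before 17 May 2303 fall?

May 17, 2303 is a Sunday.
5976 mod 7 = 5, so 5976 days before a Sunday is Sunday − 5 = Tuesday.

Tuesday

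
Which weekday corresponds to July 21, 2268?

Tuesday

Doomsday rule: the anchor day for the 2200s is Friday. For year 68: 68÷12 = 5 r 8, and 8÷4 = 2, so 5+8+2 = 15.
Friday + 15 ≡ Saturday — that's 2268's doomsday.
In July the doomsday date is Jul 11.
Jul 21 is 10 days after Jul 11; 10 mod 7 = 3, so Saturday + 3 = Tuesday.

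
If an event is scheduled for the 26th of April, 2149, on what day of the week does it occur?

January 1, 2149 is a Wednesday.
Jan 1, 2149 → Feb 1, 2149: 31 days (January has 31).
Feb 1, 2149 → Mar 1, 2149: 28 days (February has 28).
Mar 1, 2149 → Apr 1, 2149: 31 days (March has 31).
Apr 1, 2149 → Apr 26, 2149: 25 days.
Total: 115 days.
115 mod 7 = 3, so Wednesday + 3 = Saturday.

Saturday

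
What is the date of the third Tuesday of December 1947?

December 16, 1947

December 1, 1947 is a Monday.
The first Tuesday is therefore December 2 (1 days later).
The third Tuesday is 2 + 2×7 = December 16.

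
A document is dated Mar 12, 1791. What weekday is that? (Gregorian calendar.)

Doomsday rule: the anchor day for the 1700s is Sunday. For year 91: 91÷12 = 7 r 7, and 7÷4 = 1, so 7+7+1 = 15.
Sunday + 15 ≡ Monday — that's 1791's doomsday.
In March the doomsday date is Mar 14.
Mar 12 is 2 days before Mar 14; 2 mod 7 = 2, so Monday − 2 = Saturday.

Saturday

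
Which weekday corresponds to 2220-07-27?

Doomsday rule: the anchor day for the 2200s is Friday. For year 20: 20÷12 = 1 r 8, and 8÷4 = 2, so 1+8+2 = 11.
Friday + 11 ≡ Tuesday — that's 2220's doomsday.
In July the doomsday date is Jul 11.
Jul 27 is 16 days after Jul 11; 16 mod 7 = 2, so Tuesday + 2 = Thursday.

Thursday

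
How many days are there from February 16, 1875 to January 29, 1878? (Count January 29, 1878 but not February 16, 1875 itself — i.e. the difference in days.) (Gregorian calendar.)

1078

Feb 16, 1875 → Feb 16, 1876: 365 days.
Feb 16, 1876 → Feb 16, 1877: 366 days (Feb 29, 1876 is in that span).
Feb 16, 1877 → Mar 16, 1877: 28 days (February has 28).
Mar 16, 1877 → Apr 16, 1877: 31 days (March has 31).
Apr 16, 1877 → May 16, 1877: 30 days (April has 30).
May 16, 1877 → Jun 16, 1877: 31 days (May has 31).
Jun 16, 1877 → Jul 16, 1877: 30 days (June has 30).
Jul 16, 1877 → Aug 16, 1877: 31 days (July has 31).
Aug 16, 1877 → Sep 16, 1877: 31 days (August has 31).
Sep 16, 1877 → Oct 16, 1877: 30 days (September has 30).
Oct 16, 1877 → Nov 16, 1877: 31 days (October has 31).
Nov 16, 1877 → Dec 16, 1877: 30 days (November has 30).
Dec 16, 1877 → Jan 16, 1878: 31 days (December has 31).
Jan 16, 1878 → Jan 29, 1878: 13 days.
Total: 1078 days.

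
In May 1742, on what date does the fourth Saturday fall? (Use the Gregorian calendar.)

May 26, 1742

May 1, 1742 is a Tuesday.
The first Saturday is therefore May 5 (4 days later).
The fourth Saturday is 5 + 3×7 = May 26.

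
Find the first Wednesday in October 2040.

October 3, 2040

October 1, 2040 is a Monday.
The first Wednesday is therefore October 3 (2 days later).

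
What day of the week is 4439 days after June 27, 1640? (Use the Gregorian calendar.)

Thursday

First find the weekday of Jun 27, 1640. Doomsday rule: the anchor day for the 1600s is Tuesday. For year 40: 40÷12 = 3 r 4, and 4÷4 = 1, so 3+4+1 = 8.
Tuesday + 8 ≡ Wednesday — that's 1640's doomsday.
In June the doomsday date is Jun 6.
Jun 27 is 21 days after Jun 6; 21 mod 7 = 0, so Wednesday + 0 = Wednesday.
4439 mod 7 = 1, so 4439 days after a Wednesday is Wednesday + 1 = Thursday.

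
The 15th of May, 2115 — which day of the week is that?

January 1, 2115 is a Tuesday.
Jan 1, 2115 → Feb 1, 2115: 31 days (January has 31).
Feb 1, 2115 → Mar 1, 2115: 28 days (February has 28).
Mar 1, 2115 → Apr 1, 2115: 31 days (March has 31).
Apr 1, 2115 → May 1, 2115: 30 days (April has 30).
May 1, 2115 → May 15, 2115: 14 days.
Total: 134 days.
134 mod 7 = 1, so Tuesday + 1 = Wednesday.

Wednesday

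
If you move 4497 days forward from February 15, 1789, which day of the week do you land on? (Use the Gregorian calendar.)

Wednesday

First find the weekday of Feb 15, 1789. Doomsday rule: the anchor day for the 1700s is Sunday. For year 89: 89÷12 = 7 r 5, and 5÷4 = 1, so 7+5+1 = 13.
Sunday + 13 ≡ Saturday — that's 1789's doomsday.
In February the doomsday date is Feb 28 (1789 is not a leap year).
Feb 15 is 13 days before Feb 28; 13 mod 7 = 6, so Saturday − 6 = Sunday.
4497 mod 7 = 3, so 4497 days after a Sunday is Sunday + 3 = Wednesday.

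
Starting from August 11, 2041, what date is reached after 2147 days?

June 28, 2047

+365 (one year) → Aug 11, 2042 (1782 left).
+365 (one year) → Aug 11, 2043 (1417 left).
+366 (one year; includes Feb 29, 2044) → Aug 11, 2044 (1051 left).
+365 (one year) → Aug 11, 2045 (686 left).
+365 (one year) → Aug 11, 2046 (321 left).
Aug has 31 days: +21 → Sep 1, 2046 (300 left).
Sep has 30 days: +30 → Oct 1, 2046 (270 left).
Oct has 31 days: +31 → Nov 1, 2046 (239 left).
Nov has 30 days: +30 → Dec 1, 2046 (209 left).
Dec has 31 days: +31 → Jan 1, 2047 (178 left).
Jan has 31 days: +31 → Feb 1, 2047 (147 left).
Feb has 28 days: +28 → Mar 1, 2047 (119 left).
Mar has 31 days: +31 → Apr 1, 2047 (88 left).
Apr has 30 days: +30 → May 1, 2047 (58 left).
May has 31 days: +31 → Jun 1, 2047 (27 left).
+27 → Jun 28, 2047.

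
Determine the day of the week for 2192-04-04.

Doomsday rule: the anchor day for the 2100s is Sunday. For year 92: 92÷12 = 7 r 8, and 8÷4 = 2, so 7+8+2 = 17.
Sunday + 17 ≡ Wednesday — that's 2192's doomsday.
In April the doomsday date is Apr 4.
Apr 4 is the doomsday itself: Wednesday.

Wednesday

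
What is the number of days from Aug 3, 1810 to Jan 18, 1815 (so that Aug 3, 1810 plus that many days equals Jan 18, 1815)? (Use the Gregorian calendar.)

1629

Aug 3, 1810 → Aug 3, 1811: 365 days.
Aug 3, 1811 → Aug 3, 1812: 366 days (Feb 29, 1812 is in that span).
Aug 3, 1812 → Aug 3, 1813: 365 days.
Aug 3, 1813 → Aug 3, 1814: 365 days.
Aug 3, 1814 → Sep 3, 1814: 31 days (August has 31).
Sep 3, 1814 → Oct 3, 1814: 30 days (September has 30).
Oct 3, 1814 → Nov 3, 1814: 31 days (October has 31).
Nov 3, 1814 → Dec 3, 1814: 30 days (November has 30).
Dec 3, 1814 → Jan 3, 1815: 31 days (December has 31).
Jan 3, 1815 → Jan 18, 1815: 15 days.
Total: 1629 days.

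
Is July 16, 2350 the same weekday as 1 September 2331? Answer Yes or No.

From Sep 1, 2331 to Jul 16, 2350 is 6893 days.
6893 mod 7 = 5, so they are different weekdays.
(Sep 1, 2331 is a Tuesday; Jul 16, 2350 is a Sunday.)

No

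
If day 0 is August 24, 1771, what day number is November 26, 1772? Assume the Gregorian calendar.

Aug 24, 1771 → Aug 24, 1772: 366 days (Feb 29, 1772 is in that span).
Aug 24, 1772 → Sep 24, 1772: 31 days (August has 31).
Sep 24, 1772 → Oct 24, 1772: 30 days (September has 30).
Oct 24, 1772 → Nov 24, 1772: 31 days (October has 31).
Nov 24, 1772 → Nov 26, 1772: 2 days.
Total: 460 days.

460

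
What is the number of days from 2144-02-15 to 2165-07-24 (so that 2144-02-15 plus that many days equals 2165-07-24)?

7830

Feb 15, 2144 → Feb 15, 2145: 366 days (Feb 29, 2144 is in that span).
Feb 15, 2145 → Feb 15, 2146: 365 days.
Feb 15, 2146 → Feb 15, 2147: 365 days.
Feb 15, 2147 → Feb 15, 2148: 365 days.
Feb 15, 2148 → Feb 15, 2149: 366 days (Feb 29, 2148 is in that span).
Feb 15, 2149 → Feb 15, 2150: 365 days.
Feb 15, 2150 → Feb 15, 2151: 365 days.
Feb 15, 2151 → Feb 15, 2152: 365 days.
Feb 15, 2152 → Feb 15, 2153: 366 days (Feb 29, 2152 is in that span).
Feb 15, 2153 → Feb 15, 2154: 365 days.
Feb 15, 2154 → Feb 15, 2155: 365 days.
Feb 15, 2155 → Feb 15, 2156: 365 days.
Feb 15, 2156 → Feb 15, 2157: 366 days (Feb 29, 2156 is in that span).
Feb 15, 2157 → Feb 15, 2158: 365 days.
Feb 15, 2158 → Feb 15, 2159: 365 days.
Feb 15, 2159 → Feb 15, 2160: 365 days.
Feb 15, 2160 → Feb 15, 2161: 366 days (Feb 29, 2160 is in that span).
Feb 15, 2161 → Feb 15, 2162: 365 days.
Feb 15, 2162 → Feb 15, 2163: 365 days.
Feb 15, 2163 → Feb 15, 2164: 365 days.
Feb 15, 2164 → Feb 15, 2165: 366 days (Feb 29, 2164 is in that span).
Feb 15, 2165 → Mar 15, 2165: 28 days (February has 28).
Mar 15, 2165 → Apr 15, 2165: 31 days (March has 31).
Apr 15, 2165 → May 15, 2165: 30 days (April has 30).
May 15, 2165 → Jun 15, 2165: 31 days (May has 31).
Jun 15, 2165 → Jul 15, 2165: 30 days (June has 30).
Jul 15, 2165 → Jul 24, 2165: 9 days.
Total: 7830 days.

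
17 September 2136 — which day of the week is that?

January 1, 2136 is a Sunday.
Jan 1, 2136 → Feb 1, 2136: 31 days (January has 31).
Feb 1, 2136 → Mar 1, 2136: 29 days (February has 29).
Mar 1, 2136 → Apr 1, 2136: 31 days (March has 31).
Apr 1, 2136 → May 1, 2136: 30 days (April has 30).
May 1, 2136 → Jun 1, 2136: 31 days (May has 31).
Jun 1, 2136 → Jul 1, 2136: 30 days (June has 30).
Jul 1, 2136 → Aug 1, 2136: 31 days (July has 31).
Aug 1, 2136 → Sep 1, 2136: 31 days (August has 31).
Sep 1, 2136 → Sep 17, 2136: 16 days.
Total: 260 days.
260 mod 7 = 1, so Sunday + 1 = Monday.

Monday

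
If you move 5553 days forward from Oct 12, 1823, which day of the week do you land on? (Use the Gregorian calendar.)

Oct 12, 1823 is a Sunday.
5553 mod 7 = 2, so 5553 days after a Sunday is Sunday + 2 = Tuesday.

Tuesday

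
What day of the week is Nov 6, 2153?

Doomsday rule: the anchor day for the 2100s is Sunday. For year 53: 53÷12 = 4 r 5, and 5÷4 = 1, so 4+5+1 = 10.
Sunday + 10 ≡ Wednesday — that's 2153's doomsday.
In November the doomsday date is Nov 7.
Nov 6 is 1 day before Nov 7; 1 mod 7 = 1, so Wednesday − 1 = Tuesday.

Tuesday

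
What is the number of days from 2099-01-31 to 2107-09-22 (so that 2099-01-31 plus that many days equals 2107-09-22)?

3155

Jan 31, 2099 → Jan 31, 2100: 365 days.
Jan 31, 2100 → Jan 31, 2101: 365 days.
Jan 31, 2101 → Jan 31, 2102: 365 days.
Jan 31, 2102 → Jan 31, 2103: 365 days.
Jan 31, 2103 → Jan 31, 2104: 365 days.
Jan 31, 2104 → Jan 31, 2105: 366 days (Feb 29, 2104 is in that span).
Jan 31, 2105 → Jan 31, 2106: 365 days.
Jan 31, 2106 → Jan 31, 2107: 365 days.
Jan 31, 2107 → Feb 28, 2107: 28 days (January has 31).
Feb 28, 2107 → Mar 28, 2107: 28 days (February has 28).
Mar 28, 2107 → Apr 28, 2107: 31 days (March has 31).
Apr 28, 2107 → May 28, 2107: 30 days (April has 30).
May 28, 2107 → Jun 28, 2107: 31 days (May has 31).
Jun 28, 2107 → Jul 28, 2107: 30 days (June has 30).
Jul 28, 2107 → Aug 28, 2107: 31 days (July has 31).
Aug 28, 2107 → Sep 22, 2107: 25 days.
Total: 3155 days.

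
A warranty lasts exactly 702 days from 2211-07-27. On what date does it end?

+366 (one year; includes Feb 29, 2212) → Jul 27, 2212 (336 left).
Jul has 31 days: +5 → Aug 1, 2212 (331 left).
Aug has 31 days: +31 → Sep 1, 2212 (300 left).
Sep has 30 days: +30 → Oct 1, 2212 (270 left).
Oct has 31 days: +31 → Nov 1, 2212 (239 left).
Nov has 30 days: +30 → Dec 1, 2212 (209 left).
Dec has 31 days: +31 → Jan 1, 2213 (178 left).
Jan has 31 days: +31 → Feb 1, 2213 (147 left).
Feb has 28 days: +28 → Mar 1, 2213 (119 left).
Mar has 31 days: +31 → Apr 1, 2213 (88 left).
Apr has 30 days: +30 → May 1, 2213 (58 left).
May has 31 days: +31 → Jun 1, 2213 (27 left).
+27 → Jun 28, 2213.

June 28, 2213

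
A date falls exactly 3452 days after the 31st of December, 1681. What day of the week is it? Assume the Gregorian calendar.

Dec 31, 1681 is a Wednesday.
3452 mod 7 = 1, so 3452 days after a Wednesday is Wednesday + 1 = Thursday.

Thursday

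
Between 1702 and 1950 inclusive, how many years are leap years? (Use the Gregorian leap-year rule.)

Multiples of 4 in [1702,1950]: 62.
Of those, multiples of 100: 2 (not leap unless ÷400).
Multiples of 400: 0.
Leap years = 62 − 2 + 0 = 60.

60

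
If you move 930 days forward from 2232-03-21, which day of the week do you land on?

Mar 21, 2232 is a Wednesday.
930 mod 7 = 6, so 930 days after a Wednesday is Wednesday + 6 = Tuesday.

Tuesday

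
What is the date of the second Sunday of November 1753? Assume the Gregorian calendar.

November 1, 1753 is a Thursday.
The first Sunday is therefore November 4 (3 days later).
The second Sunday is 4 + 1×7 = November 11.

November 11, 1753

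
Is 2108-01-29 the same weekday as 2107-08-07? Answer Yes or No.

From Aug 7, 2107 to Jan 29, 2108 is 175 days.
175 mod 7 = 0, so they are the same weekday.
(Aug 7, 2107 is a Sunday; Jan 29, 2108 is a Sunday.)

Yes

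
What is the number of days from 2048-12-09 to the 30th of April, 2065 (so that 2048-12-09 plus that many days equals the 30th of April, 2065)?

5986

Dec 9, 2048 → Dec 9, 2049: 365 days.
Dec 9, 2049 → Dec 9, 2050: 365 days.
Dec 9, 2050 → Dec 9, 2051: 365 days.
Dec 9, 2051 → Dec 9, 2052: 366 days (Feb 29, 2052 is in that span).
Dec 9, 2052 → Dec 9, 2053: 365 days.
Dec 9, 2053 → Dec 9, 2054: 365 days.
Dec 9, 2054 → Dec 9, 2055: 365 days.
Dec 9, 2055 → Dec 9, 2056: 366 days (Feb 29, 2056 is in that span).
Dec 9, 2056 → Dec 9, 2057: 365 days.
Dec 9, 2057 → Dec 9, 2058: 365 days.
Dec 9, 2058 → Dec 9, 2059: 365 days.
Dec 9, 2059 → Dec 9, 2060: 366 days (Feb 29, 2060 is in that span).
Dec 9, 2060 → Dec 9, 2061: 365 days.
Dec 9, 2061 → Dec 9, 2062: 365 days.
Dec 9, 2062 → Dec 9, 2063: 365 days.
Dec 9, 2063 → Dec 9, 2064: 366 days (Feb 29, 2064 is in that span).
Dec 9, 2064 → Jan 9, 2065: 31 days (December has 31).
Jan 9, 2065 → Feb 9, 2065: 31 days (January has 31).
Feb 9, 2065 → Mar 9, 2065: 28 days (February has 28).
Mar 9, 2065 → Apr 9, 2065: 31 days (March has 31).
Apr 9, 2065 → Apr 30, 2065: 21 days.
Total: 5986 days.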